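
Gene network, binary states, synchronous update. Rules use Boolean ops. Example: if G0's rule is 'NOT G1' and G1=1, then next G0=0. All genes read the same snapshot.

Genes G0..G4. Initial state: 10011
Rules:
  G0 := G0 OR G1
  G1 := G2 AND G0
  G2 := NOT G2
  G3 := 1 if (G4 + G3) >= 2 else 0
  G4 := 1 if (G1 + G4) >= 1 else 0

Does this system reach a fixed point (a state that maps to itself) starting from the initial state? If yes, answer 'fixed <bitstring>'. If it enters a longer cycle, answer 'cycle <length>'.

Step 0: 10011
Step 1: G0=G0|G1=1|0=1 G1=G2&G0=0&1=0 G2=NOT G2=NOT 0=1 G3=(1+1>=2)=1 G4=(0+1>=1)=1 -> 10111
Step 2: G0=G0|G1=1|0=1 G1=G2&G0=1&1=1 G2=NOT G2=NOT 1=0 G3=(1+1>=2)=1 G4=(0+1>=1)=1 -> 11011
Step 3: G0=G0|G1=1|1=1 G1=G2&G0=0&1=0 G2=NOT G2=NOT 0=1 G3=(1+1>=2)=1 G4=(1+1>=1)=1 -> 10111
Cycle of length 2 starting at step 1 -> no fixed point

Answer: cycle 2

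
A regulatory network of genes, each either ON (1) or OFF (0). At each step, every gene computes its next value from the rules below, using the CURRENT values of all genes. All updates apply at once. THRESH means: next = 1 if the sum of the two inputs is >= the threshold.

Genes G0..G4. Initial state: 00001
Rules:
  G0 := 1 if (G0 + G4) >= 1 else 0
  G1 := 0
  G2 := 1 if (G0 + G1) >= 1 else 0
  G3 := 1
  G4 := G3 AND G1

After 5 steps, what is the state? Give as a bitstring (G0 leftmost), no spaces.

Step 1: G0=(0+1>=1)=1 G1=0(const) G2=(0+0>=1)=0 G3=1(const) G4=G3&G1=0&0=0 -> 10010
Step 2: G0=(1+0>=1)=1 G1=0(const) G2=(1+0>=1)=1 G3=1(const) G4=G3&G1=1&0=0 -> 10110
Step 3: G0=(1+0>=1)=1 G1=0(const) G2=(1+0>=1)=1 G3=1(const) G4=G3&G1=1&0=0 -> 10110
Step 4: G0=(1+0>=1)=1 G1=0(const) G2=(1+0>=1)=1 G3=1(const) G4=G3&G1=1&0=0 -> 10110
Step 5: G0=(1+0>=1)=1 G1=0(const) G2=(1+0>=1)=1 G3=1(const) G4=G3&G1=1&0=0 -> 10110

10110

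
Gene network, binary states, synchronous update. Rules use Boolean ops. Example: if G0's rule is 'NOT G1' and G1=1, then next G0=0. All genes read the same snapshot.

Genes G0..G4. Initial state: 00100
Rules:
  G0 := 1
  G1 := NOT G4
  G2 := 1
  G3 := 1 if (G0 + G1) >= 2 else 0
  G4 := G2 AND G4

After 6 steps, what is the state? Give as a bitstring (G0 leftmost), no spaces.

Step 1: G0=1(const) G1=NOT G4=NOT 0=1 G2=1(const) G3=(0+0>=2)=0 G4=G2&G4=1&0=0 -> 11100
Step 2: G0=1(const) G1=NOT G4=NOT 0=1 G2=1(const) G3=(1+1>=2)=1 G4=G2&G4=1&0=0 -> 11110
Step 3: G0=1(const) G1=NOT G4=NOT 0=1 G2=1(const) G3=(1+1>=2)=1 G4=G2&G4=1&0=0 -> 11110
Step 4: G0=1(const) G1=NOT G4=NOT 0=1 G2=1(const) G3=(1+1>=2)=1 G4=G2&G4=1&0=0 -> 11110
Step 5: G0=1(const) G1=NOT G4=NOT 0=1 G2=1(const) G3=(1+1>=2)=1 G4=G2&G4=1&0=0 -> 11110
Step 6: G0=1(const) G1=NOT G4=NOT 0=1 G2=1(const) G3=(1+1>=2)=1 G4=G2&G4=1&0=0 -> 11110

11110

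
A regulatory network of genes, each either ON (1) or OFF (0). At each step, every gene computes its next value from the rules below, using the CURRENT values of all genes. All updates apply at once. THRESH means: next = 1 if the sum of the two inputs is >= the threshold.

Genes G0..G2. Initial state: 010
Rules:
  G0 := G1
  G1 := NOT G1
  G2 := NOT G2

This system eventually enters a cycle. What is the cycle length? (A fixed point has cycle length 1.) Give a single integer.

Answer: 2

Derivation:
Step 0: 010
Step 1: G0=G1=1 G1=NOT G1=NOT 1=0 G2=NOT G2=NOT 0=1 -> 101
Step 2: G0=G1=0 G1=NOT G1=NOT 0=1 G2=NOT G2=NOT 1=0 -> 010
State from step 2 equals state from step 0 -> cycle length 2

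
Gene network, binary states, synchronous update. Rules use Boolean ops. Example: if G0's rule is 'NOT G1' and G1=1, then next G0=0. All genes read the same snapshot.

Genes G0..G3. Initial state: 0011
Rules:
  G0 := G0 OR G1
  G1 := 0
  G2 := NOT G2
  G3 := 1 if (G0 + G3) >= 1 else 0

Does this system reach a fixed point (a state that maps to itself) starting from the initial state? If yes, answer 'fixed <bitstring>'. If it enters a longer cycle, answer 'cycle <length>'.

Answer: cycle 2

Derivation:
Step 0: 0011
Step 1: G0=G0|G1=0|0=0 G1=0(const) G2=NOT G2=NOT 1=0 G3=(0+1>=1)=1 -> 0001
Step 2: G0=G0|G1=0|0=0 G1=0(const) G2=NOT G2=NOT 0=1 G3=(0+1>=1)=1 -> 0011
Cycle of length 2 starting at step 0 -> no fixed point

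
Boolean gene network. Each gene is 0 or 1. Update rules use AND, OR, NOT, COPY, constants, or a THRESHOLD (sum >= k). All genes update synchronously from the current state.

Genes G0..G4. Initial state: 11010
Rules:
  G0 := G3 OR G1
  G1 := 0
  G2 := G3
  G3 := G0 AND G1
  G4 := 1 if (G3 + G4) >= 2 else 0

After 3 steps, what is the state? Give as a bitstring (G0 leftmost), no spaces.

Step 1: G0=G3|G1=1|1=1 G1=0(const) G2=G3=1 G3=G0&G1=1&1=1 G4=(1+0>=2)=0 -> 10110
Step 2: G0=G3|G1=1|0=1 G1=0(const) G2=G3=1 G3=G0&G1=1&0=0 G4=(1+0>=2)=0 -> 10100
Step 3: G0=G3|G1=0|0=0 G1=0(const) G2=G3=0 G3=G0&G1=1&0=0 G4=(0+0>=2)=0 -> 00000

00000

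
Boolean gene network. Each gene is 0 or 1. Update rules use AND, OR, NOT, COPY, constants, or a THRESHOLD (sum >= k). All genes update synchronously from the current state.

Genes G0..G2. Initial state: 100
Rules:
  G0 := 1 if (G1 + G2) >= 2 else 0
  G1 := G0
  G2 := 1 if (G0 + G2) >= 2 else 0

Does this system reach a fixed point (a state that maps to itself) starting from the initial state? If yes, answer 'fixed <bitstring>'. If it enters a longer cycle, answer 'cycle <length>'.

Step 0: 100
Step 1: G0=(0+0>=2)=0 G1=G0=1 G2=(1+0>=2)=0 -> 010
Step 2: G0=(1+0>=2)=0 G1=G0=0 G2=(0+0>=2)=0 -> 000
Step 3: G0=(0+0>=2)=0 G1=G0=0 G2=(0+0>=2)=0 -> 000
Fixed point reached at step 2: 000

Answer: fixed 000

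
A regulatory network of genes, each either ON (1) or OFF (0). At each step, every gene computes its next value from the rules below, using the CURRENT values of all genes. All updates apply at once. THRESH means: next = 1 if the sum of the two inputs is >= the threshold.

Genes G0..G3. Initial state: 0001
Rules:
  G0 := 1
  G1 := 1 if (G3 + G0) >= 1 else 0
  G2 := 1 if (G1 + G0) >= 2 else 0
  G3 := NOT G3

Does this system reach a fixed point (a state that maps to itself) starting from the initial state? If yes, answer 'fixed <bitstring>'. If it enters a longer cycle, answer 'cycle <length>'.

Step 0: 0001
Step 1: G0=1(const) G1=(1+0>=1)=1 G2=(0+0>=2)=0 G3=NOT G3=NOT 1=0 -> 1100
Step 2: G0=1(const) G1=(0+1>=1)=1 G2=(1+1>=2)=1 G3=NOT G3=NOT 0=1 -> 1111
Step 3: G0=1(const) G1=(1+1>=1)=1 G2=(1+1>=2)=1 G3=NOT G3=NOT 1=0 -> 1110
Step 4: G0=1(const) G1=(0+1>=1)=1 G2=(1+1>=2)=1 G3=NOT G3=NOT 0=1 -> 1111
Cycle of length 2 starting at step 2 -> no fixed point

Answer: cycle 2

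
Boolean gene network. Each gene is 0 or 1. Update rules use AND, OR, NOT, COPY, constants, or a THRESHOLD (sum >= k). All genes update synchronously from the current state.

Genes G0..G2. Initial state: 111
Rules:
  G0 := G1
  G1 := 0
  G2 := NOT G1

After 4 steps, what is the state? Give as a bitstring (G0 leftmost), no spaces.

Step 1: G0=G1=1 G1=0(const) G2=NOT G1=NOT 1=0 -> 100
Step 2: G0=G1=0 G1=0(const) G2=NOT G1=NOT 0=1 -> 001
Step 3: G0=G1=0 G1=0(const) G2=NOT G1=NOT 0=1 -> 001
Step 4: G0=G1=0 G1=0(const) G2=NOT G1=NOT 0=1 -> 001

001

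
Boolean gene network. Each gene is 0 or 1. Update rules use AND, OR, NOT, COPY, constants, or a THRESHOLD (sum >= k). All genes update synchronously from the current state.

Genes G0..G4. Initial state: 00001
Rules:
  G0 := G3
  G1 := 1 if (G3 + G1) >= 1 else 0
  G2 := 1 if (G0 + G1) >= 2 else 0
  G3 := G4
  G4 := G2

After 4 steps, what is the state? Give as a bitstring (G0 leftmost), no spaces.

Step 1: G0=G3=0 G1=(0+0>=1)=0 G2=(0+0>=2)=0 G3=G4=1 G4=G2=0 -> 00010
Step 2: G0=G3=1 G1=(1+0>=1)=1 G2=(0+0>=2)=0 G3=G4=0 G4=G2=0 -> 11000
Step 3: G0=G3=0 G1=(0+1>=1)=1 G2=(1+1>=2)=1 G3=G4=0 G4=G2=0 -> 01100
Step 4: G0=G3=0 G1=(0+1>=1)=1 G2=(0+1>=2)=0 G3=G4=0 G4=G2=1 -> 01001

01001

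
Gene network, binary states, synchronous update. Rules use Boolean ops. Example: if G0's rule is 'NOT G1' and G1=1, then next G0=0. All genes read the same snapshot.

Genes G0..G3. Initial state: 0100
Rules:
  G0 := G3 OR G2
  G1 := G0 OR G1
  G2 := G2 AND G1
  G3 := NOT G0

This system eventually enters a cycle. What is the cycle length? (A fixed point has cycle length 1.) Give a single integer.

Answer: 4

Derivation:
Step 0: 0100
Step 1: G0=G3|G2=0|0=0 G1=G0|G1=0|1=1 G2=G2&G1=0&1=0 G3=NOT G0=NOT 0=1 -> 0101
Step 2: G0=G3|G2=1|0=1 G1=G0|G1=0|1=1 G2=G2&G1=0&1=0 G3=NOT G0=NOT 0=1 -> 1101
Step 3: G0=G3|G2=1|0=1 G1=G0|G1=1|1=1 G2=G2&G1=0&1=0 G3=NOT G0=NOT 1=0 -> 1100
Step 4: G0=G3|G2=0|0=0 G1=G0|G1=1|1=1 G2=G2&G1=0&1=0 G3=NOT G0=NOT 1=0 -> 0100
State from step 4 equals state from step 0 -> cycle length 4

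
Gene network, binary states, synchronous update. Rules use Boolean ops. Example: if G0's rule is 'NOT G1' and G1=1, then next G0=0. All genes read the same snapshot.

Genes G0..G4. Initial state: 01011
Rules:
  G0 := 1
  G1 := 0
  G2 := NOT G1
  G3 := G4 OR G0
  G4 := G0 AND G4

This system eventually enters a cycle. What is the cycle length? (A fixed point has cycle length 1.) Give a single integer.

Answer: 1

Derivation:
Step 0: 01011
Step 1: G0=1(const) G1=0(const) G2=NOT G1=NOT 1=0 G3=G4|G0=1|0=1 G4=G0&G4=0&1=0 -> 10010
Step 2: G0=1(const) G1=0(const) G2=NOT G1=NOT 0=1 G3=G4|G0=0|1=1 G4=G0&G4=1&0=0 -> 10110
Step 3: G0=1(const) G1=0(const) G2=NOT G1=NOT 0=1 G3=G4|G0=0|1=1 G4=G0&G4=1&0=0 -> 10110
State from step 3 equals state from step 2 -> cycle length 1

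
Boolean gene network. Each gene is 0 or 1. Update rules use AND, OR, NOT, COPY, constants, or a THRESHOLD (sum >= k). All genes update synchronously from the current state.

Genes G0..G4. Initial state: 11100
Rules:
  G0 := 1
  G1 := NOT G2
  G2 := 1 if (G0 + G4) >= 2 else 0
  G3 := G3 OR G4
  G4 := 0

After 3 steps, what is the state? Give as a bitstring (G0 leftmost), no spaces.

Step 1: G0=1(const) G1=NOT G2=NOT 1=0 G2=(1+0>=2)=0 G3=G3|G4=0|0=0 G4=0(const) -> 10000
Step 2: G0=1(const) G1=NOT G2=NOT 0=1 G2=(1+0>=2)=0 G3=G3|G4=0|0=0 G4=0(const) -> 11000
Step 3: G0=1(const) G1=NOT G2=NOT 0=1 G2=(1+0>=2)=0 G3=G3|G4=0|0=0 G4=0(const) -> 11000

11000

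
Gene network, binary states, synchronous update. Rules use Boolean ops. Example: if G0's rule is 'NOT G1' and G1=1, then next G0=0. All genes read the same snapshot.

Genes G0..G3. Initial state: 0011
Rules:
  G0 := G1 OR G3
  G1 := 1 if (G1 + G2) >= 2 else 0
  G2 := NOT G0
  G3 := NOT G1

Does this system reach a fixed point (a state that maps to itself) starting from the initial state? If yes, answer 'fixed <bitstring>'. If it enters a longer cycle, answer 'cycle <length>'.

Answer: fixed 1001

Derivation:
Step 0: 0011
Step 1: G0=G1|G3=0|1=1 G1=(0+1>=2)=0 G2=NOT G0=NOT 0=1 G3=NOT G1=NOT 0=1 -> 1011
Step 2: G0=G1|G3=0|1=1 G1=(0+1>=2)=0 G2=NOT G0=NOT 1=0 G3=NOT G1=NOT 0=1 -> 1001
Step 3: G0=G1|G3=0|1=1 G1=(0+0>=2)=0 G2=NOT G0=NOT 1=0 G3=NOT G1=NOT 0=1 -> 1001
Fixed point reached at step 2: 1001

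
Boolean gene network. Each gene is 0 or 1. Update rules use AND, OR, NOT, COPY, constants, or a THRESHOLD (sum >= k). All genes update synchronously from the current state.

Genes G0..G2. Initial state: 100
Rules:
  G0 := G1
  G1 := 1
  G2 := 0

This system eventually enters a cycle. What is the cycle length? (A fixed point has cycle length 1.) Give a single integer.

Answer: 1

Derivation:
Step 0: 100
Step 1: G0=G1=0 G1=1(const) G2=0(const) -> 010
Step 2: G0=G1=1 G1=1(const) G2=0(const) -> 110
Step 3: G0=G1=1 G1=1(const) G2=0(const) -> 110
State from step 3 equals state from step 2 -> cycle length 1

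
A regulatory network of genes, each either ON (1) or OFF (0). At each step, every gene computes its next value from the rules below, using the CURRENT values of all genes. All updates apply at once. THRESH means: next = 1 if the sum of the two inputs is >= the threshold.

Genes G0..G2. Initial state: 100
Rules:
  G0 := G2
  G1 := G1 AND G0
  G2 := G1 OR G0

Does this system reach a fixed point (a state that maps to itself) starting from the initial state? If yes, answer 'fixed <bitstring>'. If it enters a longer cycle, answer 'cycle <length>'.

Step 0: 100
Step 1: G0=G2=0 G1=G1&G0=0&1=0 G2=G1|G0=0|1=1 -> 001
Step 2: G0=G2=1 G1=G1&G0=0&0=0 G2=G1|G0=0|0=0 -> 100
Cycle of length 2 starting at step 0 -> no fixed point

Answer: cycle 2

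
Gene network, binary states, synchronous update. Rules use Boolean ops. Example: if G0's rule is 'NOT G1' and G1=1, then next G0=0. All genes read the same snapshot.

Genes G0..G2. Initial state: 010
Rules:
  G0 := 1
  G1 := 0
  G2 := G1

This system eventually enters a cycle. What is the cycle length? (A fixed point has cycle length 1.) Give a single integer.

Answer: 1

Derivation:
Step 0: 010
Step 1: G0=1(const) G1=0(const) G2=G1=1 -> 101
Step 2: G0=1(const) G1=0(const) G2=G1=0 -> 100
Step 3: G0=1(const) G1=0(const) G2=G1=0 -> 100
State from step 3 equals state from step 2 -> cycle length 1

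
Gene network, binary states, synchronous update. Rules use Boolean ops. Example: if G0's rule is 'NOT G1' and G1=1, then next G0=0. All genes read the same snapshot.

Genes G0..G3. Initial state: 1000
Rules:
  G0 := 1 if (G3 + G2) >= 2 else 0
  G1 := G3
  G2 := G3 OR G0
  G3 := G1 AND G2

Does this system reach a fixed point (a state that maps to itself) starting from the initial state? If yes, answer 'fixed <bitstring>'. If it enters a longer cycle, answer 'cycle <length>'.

Step 0: 1000
Step 1: G0=(0+0>=2)=0 G1=G3=0 G2=G3|G0=0|1=1 G3=G1&G2=0&0=0 -> 0010
Step 2: G0=(0+1>=2)=0 G1=G3=0 G2=G3|G0=0|0=0 G3=G1&G2=0&1=0 -> 0000
Step 3: G0=(0+0>=2)=0 G1=G3=0 G2=G3|G0=0|0=0 G3=G1&G2=0&0=0 -> 0000
Fixed point reached at step 2: 0000

Answer: fixed 0000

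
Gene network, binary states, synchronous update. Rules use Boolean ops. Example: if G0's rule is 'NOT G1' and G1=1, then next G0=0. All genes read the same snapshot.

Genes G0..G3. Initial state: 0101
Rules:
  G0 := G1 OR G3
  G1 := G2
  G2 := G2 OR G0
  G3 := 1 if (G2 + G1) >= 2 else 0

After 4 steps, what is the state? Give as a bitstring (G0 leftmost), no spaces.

Step 1: G0=G1|G3=1|1=1 G1=G2=0 G2=G2|G0=0|0=0 G3=(0+1>=2)=0 -> 1000
Step 2: G0=G1|G3=0|0=0 G1=G2=0 G2=G2|G0=0|1=1 G3=(0+0>=2)=0 -> 0010
Step 3: G0=G1|G3=0|0=0 G1=G2=1 G2=G2|G0=1|0=1 G3=(1+0>=2)=0 -> 0110
Step 4: G0=G1|G3=1|0=1 G1=G2=1 G2=G2|G0=1|0=1 G3=(1+1>=2)=1 -> 1111

1111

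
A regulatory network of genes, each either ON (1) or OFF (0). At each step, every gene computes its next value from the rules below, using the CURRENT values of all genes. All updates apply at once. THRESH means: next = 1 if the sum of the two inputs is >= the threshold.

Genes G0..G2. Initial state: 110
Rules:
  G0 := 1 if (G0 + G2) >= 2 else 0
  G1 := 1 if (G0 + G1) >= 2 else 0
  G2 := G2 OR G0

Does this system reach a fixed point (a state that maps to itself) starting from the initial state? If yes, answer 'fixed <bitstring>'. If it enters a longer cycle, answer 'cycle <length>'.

Answer: fixed 001

Derivation:
Step 0: 110
Step 1: G0=(1+0>=2)=0 G1=(1+1>=2)=1 G2=G2|G0=0|1=1 -> 011
Step 2: G0=(0+1>=2)=0 G1=(0+1>=2)=0 G2=G2|G0=1|0=1 -> 001
Step 3: G0=(0+1>=2)=0 G1=(0+0>=2)=0 G2=G2|G0=1|0=1 -> 001
Fixed point reached at step 2: 001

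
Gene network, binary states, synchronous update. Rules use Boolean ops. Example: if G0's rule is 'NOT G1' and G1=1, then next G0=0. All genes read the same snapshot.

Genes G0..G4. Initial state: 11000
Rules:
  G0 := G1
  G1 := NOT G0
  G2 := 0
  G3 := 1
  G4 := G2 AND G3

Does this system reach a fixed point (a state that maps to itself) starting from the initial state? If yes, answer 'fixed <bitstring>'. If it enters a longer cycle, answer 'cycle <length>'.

Answer: cycle 4

Derivation:
Step 0: 11000
Step 1: G0=G1=1 G1=NOT G0=NOT 1=0 G2=0(const) G3=1(const) G4=G2&G3=0&0=0 -> 10010
Step 2: G0=G1=0 G1=NOT G0=NOT 1=0 G2=0(const) G3=1(const) G4=G2&G3=0&1=0 -> 00010
Step 3: G0=G1=0 G1=NOT G0=NOT 0=1 G2=0(const) G3=1(const) G4=G2&G3=0&1=0 -> 01010
Step 4: G0=G1=1 G1=NOT G0=NOT 0=1 G2=0(const) G3=1(const) G4=G2&G3=0&1=0 -> 11010
Step 5: G0=G1=1 G1=NOT G0=NOT 1=0 G2=0(const) G3=1(const) G4=G2&G3=0&1=0 -> 10010
Cycle of length 4 starting at step 1 -> no fixed point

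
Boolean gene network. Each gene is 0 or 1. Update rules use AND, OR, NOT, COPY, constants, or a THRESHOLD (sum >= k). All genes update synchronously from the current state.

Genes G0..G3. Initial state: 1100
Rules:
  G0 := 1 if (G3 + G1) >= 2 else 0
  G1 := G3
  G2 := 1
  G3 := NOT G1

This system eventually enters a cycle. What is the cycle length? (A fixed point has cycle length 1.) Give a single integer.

Step 0: 1100
Step 1: G0=(0+1>=2)=0 G1=G3=0 G2=1(const) G3=NOT G1=NOT 1=0 -> 0010
Step 2: G0=(0+0>=2)=0 G1=G3=0 G2=1(const) G3=NOT G1=NOT 0=1 -> 0011
Step 3: G0=(1+0>=2)=0 G1=G3=1 G2=1(const) G3=NOT G1=NOT 0=1 -> 0111
Step 4: G0=(1+1>=2)=1 G1=G3=1 G2=1(const) G3=NOT G1=NOT 1=0 -> 1110
Step 5: G0=(0+1>=2)=0 G1=G3=0 G2=1(const) G3=NOT G1=NOT 1=0 -> 0010
State from step 5 equals state from step 1 -> cycle length 4

Answer: 4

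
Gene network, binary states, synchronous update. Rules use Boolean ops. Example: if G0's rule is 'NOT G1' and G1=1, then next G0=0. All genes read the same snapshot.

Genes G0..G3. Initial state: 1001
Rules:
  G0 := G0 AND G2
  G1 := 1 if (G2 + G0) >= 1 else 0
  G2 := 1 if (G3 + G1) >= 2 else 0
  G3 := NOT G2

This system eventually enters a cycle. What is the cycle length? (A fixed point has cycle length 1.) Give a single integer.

Answer: 1

Derivation:
Step 0: 1001
Step 1: G0=G0&G2=1&0=0 G1=(0+1>=1)=1 G2=(1+0>=2)=0 G3=NOT G2=NOT 0=1 -> 0101
Step 2: G0=G0&G2=0&0=0 G1=(0+0>=1)=0 G2=(1+1>=2)=1 G3=NOT G2=NOT 0=1 -> 0011
Step 3: G0=G0&G2=0&1=0 G1=(1+0>=1)=1 G2=(1+0>=2)=0 G3=NOT G2=NOT 1=0 -> 0100
Step 4: G0=G0&G2=0&0=0 G1=(0+0>=1)=0 G2=(0+1>=2)=0 G3=NOT G2=NOT 0=1 -> 0001
Step 5: G0=G0&G2=0&0=0 G1=(0+0>=1)=0 G2=(1+0>=2)=0 G3=NOT G2=NOT 0=1 -> 0001
State from step 5 equals state from step 4 -> cycle length 1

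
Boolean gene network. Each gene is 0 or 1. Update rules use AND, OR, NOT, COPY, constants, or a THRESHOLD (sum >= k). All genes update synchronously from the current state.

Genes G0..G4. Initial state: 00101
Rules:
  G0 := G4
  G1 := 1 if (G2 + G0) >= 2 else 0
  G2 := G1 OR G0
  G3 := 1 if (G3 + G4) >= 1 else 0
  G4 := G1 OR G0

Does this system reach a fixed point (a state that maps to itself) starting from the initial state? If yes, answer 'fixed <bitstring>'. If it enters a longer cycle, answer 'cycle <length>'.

Answer: cycle 2

Derivation:
Step 0: 00101
Step 1: G0=G4=1 G1=(1+0>=2)=0 G2=G1|G0=0|0=0 G3=(0+1>=1)=1 G4=G1|G0=0|0=0 -> 10010
Step 2: G0=G4=0 G1=(0+1>=2)=0 G2=G1|G0=0|1=1 G3=(1+0>=1)=1 G4=G1|G0=0|1=1 -> 00111
Step 3: G0=G4=1 G1=(1+0>=2)=0 G2=G1|G0=0|0=0 G3=(1+1>=1)=1 G4=G1|G0=0|0=0 -> 10010
Cycle of length 2 starting at step 1 -> no fixed point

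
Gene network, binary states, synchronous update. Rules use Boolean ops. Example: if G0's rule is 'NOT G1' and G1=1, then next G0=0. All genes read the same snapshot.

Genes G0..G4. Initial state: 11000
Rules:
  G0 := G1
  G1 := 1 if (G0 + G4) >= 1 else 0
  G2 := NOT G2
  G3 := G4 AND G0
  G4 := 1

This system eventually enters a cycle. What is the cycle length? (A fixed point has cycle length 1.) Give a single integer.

Step 0: 11000
Step 1: G0=G1=1 G1=(1+0>=1)=1 G2=NOT G2=NOT 0=1 G3=G4&G0=0&1=0 G4=1(const) -> 11101
Step 2: G0=G1=1 G1=(1+1>=1)=1 G2=NOT G2=NOT 1=0 G3=G4&G0=1&1=1 G4=1(const) -> 11011
Step 3: G0=G1=1 G1=(1+1>=1)=1 G2=NOT G2=NOT 0=1 G3=G4&G0=1&1=1 G4=1(const) -> 11111
Step 4: G0=G1=1 G1=(1+1>=1)=1 G2=NOT G2=NOT 1=0 G3=G4&G0=1&1=1 G4=1(const) -> 11011
State from step 4 equals state from step 2 -> cycle length 2

Answer: 2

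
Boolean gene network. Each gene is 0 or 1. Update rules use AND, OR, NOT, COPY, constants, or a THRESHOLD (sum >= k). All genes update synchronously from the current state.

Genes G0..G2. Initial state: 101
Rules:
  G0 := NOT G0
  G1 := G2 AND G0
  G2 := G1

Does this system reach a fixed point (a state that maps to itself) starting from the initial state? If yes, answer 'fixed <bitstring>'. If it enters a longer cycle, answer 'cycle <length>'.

Answer: cycle 2

Derivation:
Step 0: 101
Step 1: G0=NOT G0=NOT 1=0 G1=G2&G0=1&1=1 G2=G1=0 -> 010
Step 2: G0=NOT G0=NOT 0=1 G1=G2&G0=0&0=0 G2=G1=1 -> 101
Cycle of length 2 starting at step 0 -> no fixed point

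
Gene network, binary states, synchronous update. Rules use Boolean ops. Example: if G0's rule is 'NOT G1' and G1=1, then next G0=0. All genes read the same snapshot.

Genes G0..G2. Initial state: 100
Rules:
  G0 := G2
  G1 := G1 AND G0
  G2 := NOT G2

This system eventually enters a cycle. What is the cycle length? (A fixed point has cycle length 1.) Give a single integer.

Answer: 2

Derivation:
Step 0: 100
Step 1: G0=G2=0 G1=G1&G0=0&1=0 G2=NOT G2=NOT 0=1 -> 001
Step 2: G0=G2=1 G1=G1&G0=0&0=0 G2=NOT G2=NOT 1=0 -> 100
State from step 2 equals state from step 0 -> cycle length 2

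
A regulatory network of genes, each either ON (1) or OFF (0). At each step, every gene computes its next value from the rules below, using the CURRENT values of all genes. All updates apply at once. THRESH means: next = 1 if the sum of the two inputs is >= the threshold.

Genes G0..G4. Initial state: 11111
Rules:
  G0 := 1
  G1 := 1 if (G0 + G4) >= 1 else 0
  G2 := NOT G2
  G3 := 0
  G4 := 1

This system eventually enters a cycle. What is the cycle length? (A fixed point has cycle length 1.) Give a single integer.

Step 0: 11111
Step 1: G0=1(const) G1=(1+1>=1)=1 G2=NOT G2=NOT 1=0 G3=0(const) G4=1(const) -> 11001
Step 2: G0=1(const) G1=(1+1>=1)=1 G2=NOT G2=NOT 0=1 G3=0(const) G4=1(const) -> 11101
Step 3: G0=1(const) G1=(1+1>=1)=1 G2=NOT G2=NOT 1=0 G3=0(const) G4=1(const) -> 11001
State from step 3 equals state from step 1 -> cycle length 2

Answer: 2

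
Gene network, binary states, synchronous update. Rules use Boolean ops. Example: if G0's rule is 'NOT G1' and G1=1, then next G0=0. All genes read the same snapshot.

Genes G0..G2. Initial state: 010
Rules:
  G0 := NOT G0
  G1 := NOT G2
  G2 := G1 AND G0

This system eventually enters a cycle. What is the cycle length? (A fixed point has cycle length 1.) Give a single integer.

Step 0: 010
Step 1: G0=NOT G0=NOT 0=1 G1=NOT G2=NOT 0=1 G2=G1&G0=1&0=0 -> 110
Step 2: G0=NOT G0=NOT 1=0 G1=NOT G2=NOT 0=1 G2=G1&G0=1&1=1 -> 011
Step 3: G0=NOT G0=NOT 0=1 G1=NOT G2=NOT 1=0 G2=G1&G0=1&0=0 -> 100
Step 4: G0=NOT G0=NOT 1=0 G1=NOT G2=NOT 0=1 G2=G1&G0=0&1=0 -> 010
State from step 4 equals state from step 0 -> cycle length 4

Answer: 4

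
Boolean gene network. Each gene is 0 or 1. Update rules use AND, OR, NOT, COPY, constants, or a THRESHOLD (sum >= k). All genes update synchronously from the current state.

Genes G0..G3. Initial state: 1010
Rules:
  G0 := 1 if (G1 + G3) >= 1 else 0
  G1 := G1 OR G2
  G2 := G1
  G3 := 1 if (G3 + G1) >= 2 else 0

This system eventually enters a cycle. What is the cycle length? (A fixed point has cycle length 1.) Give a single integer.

Answer: 1

Derivation:
Step 0: 1010
Step 1: G0=(0+0>=1)=0 G1=G1|G2=0|1=1 G2=G1=0 G3=(0+0>=2)=0 -> 0100
Step 2: G0=(1+0>=1)=1 G1=G1|G2=1|0=1 G2=G1=1 G3=(0+1>=2)=0 -> 1110
Step 3: G0=(1+0>=1)=1 G1=G1|G2=1|1=1 G2=G1=1 G3=(0+1>=2)=0 -> 1110
State from step 3 equals state from step 2 -> cycle length 1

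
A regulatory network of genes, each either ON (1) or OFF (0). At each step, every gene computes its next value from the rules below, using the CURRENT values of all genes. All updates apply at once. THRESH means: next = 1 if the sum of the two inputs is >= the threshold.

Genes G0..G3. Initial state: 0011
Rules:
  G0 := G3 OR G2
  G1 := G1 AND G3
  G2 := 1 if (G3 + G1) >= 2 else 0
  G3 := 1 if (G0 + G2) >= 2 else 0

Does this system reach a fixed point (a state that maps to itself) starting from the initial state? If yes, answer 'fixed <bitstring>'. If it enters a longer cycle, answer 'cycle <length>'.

Answer: fixed 0000

Derivation:
Step 0: 0011
Step 1: G0=G3|G2=1|1=1 G1=G1&G3=0&1=0 G2=(1+0>=2)=0 G3=(0+1>=2)=0 -> 1000
Step 2: G0=G3|G2=0|0=0 G1=G1&G3=0&0=0 G2=(0+0>=2)=0 G3=(1+0>=2)=0 -> 0000
Step 3: G0=G3|G2=0|0=0 G1=G1&G3=0&0=0 G2=(0+0>=2)=0 G3=(0+0>=2)=0 -> 0000
Fixed point reached at step 2: 0000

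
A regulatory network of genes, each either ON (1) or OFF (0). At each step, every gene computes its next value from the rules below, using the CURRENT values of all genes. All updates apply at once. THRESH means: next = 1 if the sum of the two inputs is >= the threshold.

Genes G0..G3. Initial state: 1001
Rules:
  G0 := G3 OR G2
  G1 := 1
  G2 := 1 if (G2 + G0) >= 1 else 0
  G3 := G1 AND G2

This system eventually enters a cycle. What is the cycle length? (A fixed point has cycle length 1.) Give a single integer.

Step 0: 1001
Step 1: G0=G3|G2=1|0=1 G1=1(const) G2=(0+1>=1)=1 G3=G1&G2=0&0=0 -> 1110
Step 2: G0=G3|G2=0|1=1 G1=1(const) G2=(1+1>=1)=1 G3=G1&G2=1&1=1 -> 1111
Step 3: G0=G3|G2=1|1=1 G1=1(const) G2=(1+1>=1)=1 G3=G1&G2=1&1=1 -> 1111
State from step 3 equals state from step 2 -> cycle length 1

Answer: 1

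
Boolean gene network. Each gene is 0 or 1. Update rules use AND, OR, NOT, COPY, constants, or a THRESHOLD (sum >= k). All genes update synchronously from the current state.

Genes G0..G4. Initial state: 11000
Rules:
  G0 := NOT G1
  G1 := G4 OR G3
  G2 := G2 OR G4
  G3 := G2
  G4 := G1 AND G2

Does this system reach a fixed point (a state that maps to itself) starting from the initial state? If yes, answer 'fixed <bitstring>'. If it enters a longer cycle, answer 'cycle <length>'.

Answer: fixed 10000

Derivation:
Step 0: 11000
Step 1: G0=NOT G1=NOT 1=0 G1=G4|G3=0|0=0 G2=G2|G4=0|0=0 G3=G2=0 G4=G1&G2=1&0=0 -> 00000
Step 2: G0=NOT G1=NOT 0=1 G1=G4|G3=0|0=0 G2=G2|G4=0|0=0 G3=G2=0 G4=G1&G2=0&0=0 -> 10000
Step 3: G0=NOT G1=NOT 0=1 G1=G4|G3=0|0=0 G2=G2|G4=0|0=0 G3=G2=0 G4=G1&G2=0&0=0 -> 10000
Fixed point reached at step 2: 10000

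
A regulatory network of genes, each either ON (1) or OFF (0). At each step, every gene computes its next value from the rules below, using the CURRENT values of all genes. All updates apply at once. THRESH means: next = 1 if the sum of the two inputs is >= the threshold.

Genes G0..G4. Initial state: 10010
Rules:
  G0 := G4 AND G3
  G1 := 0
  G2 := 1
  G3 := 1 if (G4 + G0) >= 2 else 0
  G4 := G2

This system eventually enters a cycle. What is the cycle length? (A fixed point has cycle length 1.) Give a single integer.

Answer: 1

Derivation:
Step 0: 10010
Step 1: G0=G4&G3=0&1=0 G1=0(const) G2=1(const) G3=(0+1>=2)=0 G4=G2=0 -> 00100
Step 2: G0=G4&G3=0&0=0 G1=0(const) G2=1(const) G3=(0+0>=2)=0 G4=G2=1 -> 00101
Step 3: G0=G4&G3=1&0=0 G1=0(const) G2=1(const) G3=(1+0>=2)=0 G4=G2=1 -> 00101
State from step 3 equals state from step 2 -> cycle length 1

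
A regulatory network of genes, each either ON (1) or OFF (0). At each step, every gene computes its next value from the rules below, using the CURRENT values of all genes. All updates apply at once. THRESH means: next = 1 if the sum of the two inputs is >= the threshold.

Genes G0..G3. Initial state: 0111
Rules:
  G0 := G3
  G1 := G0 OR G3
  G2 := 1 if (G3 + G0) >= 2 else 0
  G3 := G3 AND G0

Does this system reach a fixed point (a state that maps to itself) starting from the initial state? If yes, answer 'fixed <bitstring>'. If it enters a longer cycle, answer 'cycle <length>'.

Step 0: 0111
Step 1: G0=G3=1 G1=G0|G3=0|1=1 G2=(1+0>=2)=0 G3=G3&G0=1&0=0 -> 1100
Step 2: G0=G3=0 G1=G0|G3=1|0=1 G2=(0+1>=2)=0 G3=G3&G0=0&1=0 -> 0100
Step 3: G0=G3=0 G1=G0|G3=0|0=0 G2=(0+0>=2)=0 G3=G3&G0=0&0=0 -> 0000
Step 4: G0=G3=0 G1=G0|G3=0|0=0 G2=(0+0>=2)=0 G3=G3&G0=0&0=0 -> 0000
Fixed point reached at step 3: 0000

Answer: fixed 0000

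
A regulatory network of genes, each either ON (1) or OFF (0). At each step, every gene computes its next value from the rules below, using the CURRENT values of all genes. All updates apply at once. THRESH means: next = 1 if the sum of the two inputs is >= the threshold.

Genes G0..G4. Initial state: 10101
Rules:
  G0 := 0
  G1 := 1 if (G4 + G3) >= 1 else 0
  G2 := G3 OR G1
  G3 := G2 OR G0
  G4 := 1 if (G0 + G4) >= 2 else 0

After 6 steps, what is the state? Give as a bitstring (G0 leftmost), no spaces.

Step 1: G0=0(const) G1=(1+0>=1)=1 G2=G3|G1=0|0=0 G3=G2|G0=1|1=1 G4=(1+1>=2)=1 -> 01011
Step 2: G0=0(const) G1=(1+1>=1)=1 G2=G3|G1=1|1=1 G3=G2|G0=0|0=0 G4=(0+1>=2)=0 -> 01100
Step 3: G0=0(const) G1=(0+0>=1)=0 G2=G3|G1=0|1=1 G3=G2|G0=1|0=1 G4=(0+0>=2)=0 -> 00110
Step 4: G0=0(const) G1=(0+1>=1)=1 G2=G3|G1=1|0=1 G3=G2|G0=1|0=1 G4=(0+0>=2)=0 -> 01110
Step 5: G0=0(const) G1=(0+1>=1)=1 G2=G3|G1=1|1=1 G3=G2|G0=1|0=1 G4=(0+0>=2)=0 -> 01110
Step 6: G0=0(const) G1=(0+1>=1)=1 G2=G3|G1=1|1=1 G3=G2|G0=1|0=1 G4=(0+0>=2)=0 -> 01110

01110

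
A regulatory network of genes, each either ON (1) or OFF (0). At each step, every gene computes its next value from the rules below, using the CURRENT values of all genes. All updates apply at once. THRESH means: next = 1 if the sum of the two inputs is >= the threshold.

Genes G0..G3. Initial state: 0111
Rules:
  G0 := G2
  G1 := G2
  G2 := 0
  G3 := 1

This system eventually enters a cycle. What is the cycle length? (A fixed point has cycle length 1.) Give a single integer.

Answer: 1

Derivation:
Step 0: 0111
Step 1: G0=G2=1 G1=G2=1 G2=0(const) G3=1(const) -> 1101
Step 2: G0=G2=0 G1=G2=0 G2=0(const) G3=1(const) -> 0001
Step 3: G0=G2=0 G1=G2=0 G2=0(const) G3=1(const) -> 0001
State from step 3 equals state from step 2 -> cycle length 1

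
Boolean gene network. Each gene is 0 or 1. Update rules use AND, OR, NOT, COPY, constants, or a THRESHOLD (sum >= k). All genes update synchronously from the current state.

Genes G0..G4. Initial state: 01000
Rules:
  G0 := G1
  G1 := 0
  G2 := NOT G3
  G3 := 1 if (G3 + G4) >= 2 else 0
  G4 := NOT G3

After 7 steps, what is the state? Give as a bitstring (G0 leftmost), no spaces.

Step 1: G0=G1=1 G1=0(const) G2=NOT G3=NOT 0=1 G3=(0+0>=2)=0 G4=NOT G3=NOT 0=1 -> 10101
Step 2: G0=G1=0 G1=0(const) G2=NOT G3=NOT 0=1 G3=(0+1>=2)=0 G4=NOT G3=NOT 0=1 -> 00101
Step 3: G0=G1=0 G1=0(const) G2=NOT G3=NOT 0=1 G3=(0+1>=2)=0 G4=NOT G3=NOT 0=1 -> 00101
Step 4: G0=G1=0 G1=0(const) G2=NOT G3=NOT 0=1 G3=(0+1>=2)=0 G4=NOT G3=NOT 0=1 -> 00101
Step 5: G0=G1=0 G1=0(const) G2=NOT G3=NOT 0=1 G3=(0+1>=2)=0 G4=NOT G3=NOT 0=1 -> 00101
Step 6: G0=G1=0 G1=0(const) G2=NOT G3=NOT 0=1 G3=(0+1>=2)=0 G4=NOT G3=NOT 0=1 -> 00101
Step 7: G0=G1=0 G1=0(const) G2=NOT G3=NOT 0=1 G3=(0+1>=2)=0 G4=NOT G3=NOT 0=1 -> 00101

00101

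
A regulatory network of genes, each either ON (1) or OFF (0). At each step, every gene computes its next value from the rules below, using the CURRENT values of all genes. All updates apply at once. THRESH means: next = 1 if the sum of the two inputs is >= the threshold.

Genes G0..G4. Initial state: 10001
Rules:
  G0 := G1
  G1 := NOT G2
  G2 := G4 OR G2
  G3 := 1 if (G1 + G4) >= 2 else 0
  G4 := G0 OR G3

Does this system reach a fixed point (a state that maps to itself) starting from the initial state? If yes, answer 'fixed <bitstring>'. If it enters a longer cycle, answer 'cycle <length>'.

Answer: fixed 00100

Derivation:
Step 0: 10001
Step 1: G0=G1=0 G1=NOT G2=NOT 0=1 G2=G4|G2=1|0=1 G3=(0+1>=2)=0 G4=G0|G3=1|0=1 -> 01101
Step 2: G0=G1=1 G1=NOT G2=NOT 1=0 G2=G4|G2=1|1=1 G3=(1+1>=2)=1 G4=G0|G3=0|0=0 -> 10110
Step 3: G0=G1=0 G1=NOT G2=NOT 1=0 G2=G4|G2=0|1=1 G3=(0+0>=2)=0 G4=G0|G3=1|1=1 -> 00101
Step 4: G0=G1=0 G1=NOT G2=NOT 1=0 G2=G4|G2=1|1=1 G3=(0+1>=2)=0 G4=G0|G3=0|0=0 -> 00100
Step 5: G0=G1=0 G1=NOT G2=NOT 1=0 G2=G4|G2=0|1=1 G3=(0+0>=2)=0 G4=G0|G3=0|0=0 -> 00100
Fixed point reached at step 4: 00100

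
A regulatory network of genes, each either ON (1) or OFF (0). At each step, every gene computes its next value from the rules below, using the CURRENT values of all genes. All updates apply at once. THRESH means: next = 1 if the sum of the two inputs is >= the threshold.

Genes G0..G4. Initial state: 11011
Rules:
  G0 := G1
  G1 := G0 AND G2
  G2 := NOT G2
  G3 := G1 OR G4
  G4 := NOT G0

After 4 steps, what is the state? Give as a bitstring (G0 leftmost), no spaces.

Step 1: G0=G1=1 G1=G0&G2=1&0=0 G2=NOT G2=NOT 0=1 G3=G1|G4=1|1=1 G4=NOT G0=NOT 1=0 -> 10110
Step 2: G0=G1=0 G1=G0&G2=1&1=1 G2=NOT G2=NOT 1=0 G3=G1|G4=0|0=0 G4=NOT G0=NOT 1=0 -> 01000
Step 3: G0=G1=1 G1=G0&G2=0&0=0 G2=NOT G2=NOT 0=1 G3=G1|G4=1|0=1 G4=NOT G0=NOT 0=1 -> 10111
Step 4: G0=G1=0 G1=G0&G2=1&1=1 G2=NOT G2=NOT 1=0 G3=G1|G4=0|1=1 G4=NOT G0=NOT 1=0 -> 01010

01010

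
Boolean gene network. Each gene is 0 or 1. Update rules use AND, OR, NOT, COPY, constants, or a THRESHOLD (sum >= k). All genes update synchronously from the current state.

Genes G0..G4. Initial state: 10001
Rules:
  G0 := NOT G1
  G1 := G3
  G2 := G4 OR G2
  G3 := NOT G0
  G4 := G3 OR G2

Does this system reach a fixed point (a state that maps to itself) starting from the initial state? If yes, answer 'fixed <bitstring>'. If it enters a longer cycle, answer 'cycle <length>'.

Step 0: 10001
Step 1: G0=NOT G1=NOT 0=1 G1=G3=0 G2=G4|G2=1|0=1 G3=NOT G0=NOT 1=0 G4=G3|G2=0|0=0 -> 10100
Step 2: G0=NOT G1=NOT 0=1 G1=G3=0 G2=G4|G2=0|1=1 G3=NOT G0=NOT 1=0 G4=G3|G2=0|1=1 -> 10101
Step 3: G0=NOT G1=NOT 0=1 G1=G3=0 G2=G4|G2=1|1=1 G3=NOT G0=NOT 1=0 G4=G3|G2=0|1=1 -> 10101
Fixed point reached at step 2: 10101

Answer: fixed 10101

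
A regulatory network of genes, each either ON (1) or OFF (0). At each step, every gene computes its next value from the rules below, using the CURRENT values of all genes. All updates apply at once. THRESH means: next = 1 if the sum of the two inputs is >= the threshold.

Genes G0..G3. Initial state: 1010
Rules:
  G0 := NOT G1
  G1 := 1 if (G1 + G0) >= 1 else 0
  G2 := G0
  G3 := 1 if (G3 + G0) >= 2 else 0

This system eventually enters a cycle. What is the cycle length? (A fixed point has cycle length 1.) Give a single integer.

Step 0: 1010
Step 1: G0=NOT G1=NOT 0=1 G1=(0+1>=1)=1 G2=G0=1 G3=(0+1>=2)=0 -> 1110
Step 2: G0=NOT G1=NOT 1=0 G1=(1+1>=1)=1 G2=G0=1 G3=(0+1>=2)=0 -> 0110
Step 3: G0=NOT G1=NOT 1=0 G1=(1+0>=1)=1 G2=G0=0 G3=(0+0>=2)=0 -> 0100
Step 4: G0=NOT G1=NOT 1=0 G1=(1+0>=1)=1 G2=G0=0 G3=(0+0>=2)=0 -> 0100
State from step 4 equals state from step 3 -> cycle length 1

Answer: 1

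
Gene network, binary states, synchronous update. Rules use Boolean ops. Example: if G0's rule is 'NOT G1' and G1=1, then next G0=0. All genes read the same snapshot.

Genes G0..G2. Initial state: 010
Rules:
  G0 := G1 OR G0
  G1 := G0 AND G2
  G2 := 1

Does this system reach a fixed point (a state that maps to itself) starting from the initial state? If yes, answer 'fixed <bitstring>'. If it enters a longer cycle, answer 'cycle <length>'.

Step 0: 010
Step 1: G0=G1|G0=1|0=1 G1=G0&G2=0&0=0 G2=1(const) -> 101
Step 2: G0=G1|G0=0|1=1 G1=G0&G2=1&1=1 G2=1(const) -> 111
Step 3: G0=G1|G0=1|1=1 G1=G0&G2=1&1=1 G2=1(const) -> 111
Fixed point reached at step 2: 111

Answer: fixed 111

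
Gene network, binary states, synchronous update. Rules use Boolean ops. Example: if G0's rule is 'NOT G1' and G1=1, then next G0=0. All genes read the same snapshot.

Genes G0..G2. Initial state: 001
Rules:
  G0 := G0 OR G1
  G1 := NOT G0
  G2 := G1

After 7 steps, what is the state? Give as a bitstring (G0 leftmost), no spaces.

Step 1: G0=G0|G1=0|0=0 G1=NOT G0=NOT 0=1 G2=G1=0 -> 010
Step 2: G0=G0|G1=0|1=1 G1=NOT G0=NOT 0=1 G2=G1=1 -> 111
Step 3: G0=G0|G1=1|1=1 G1=NOT G0=NOT 1=0 G2=G1=1 -> 101
Step 4: G0=G0|G1=1|0=1 G1=NOT G0=NOT 1=0 G2=G1=0 -> 100
Step 5: G0=G0|G1=1|0=1 G1=NOT G0=NOT 1=0 G2=G1=0 -> 100
Step 6: G0=G0|G1=1|0=1 G1=NOT G0=NOT 1=0 G2=G1=0 -> 100
Step 7: G0=G0|G1=1|0=1 G1=NOT G0=NOT 1=0 G2=G1=0 -> 100

100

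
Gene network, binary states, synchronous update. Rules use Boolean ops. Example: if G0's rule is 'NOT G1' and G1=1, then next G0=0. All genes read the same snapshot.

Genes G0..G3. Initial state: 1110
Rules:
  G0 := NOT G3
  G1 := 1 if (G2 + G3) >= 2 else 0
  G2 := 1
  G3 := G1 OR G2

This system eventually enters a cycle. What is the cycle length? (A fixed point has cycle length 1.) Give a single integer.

Step 0: 1110
Step 1: G0=NOT G3=NOT 0=1 G1=(1+0>=2)=0 G2=1(const) G3=G1|G2=1|1=1 -> 1011
Step 2: G0=NOT G3=NOT 1=0 G1=(1+1>=2)=1 G2=1(const) G3=G1|G2=0|1=1 -> 0111
Step 3: G0=NOT G3=NOT 1=0 G1=(1+1>=2)=1 G2=1(const) G3=G1|G2=1|1=1 -> 0111
State from step 3 equals state from step 2 -> cycle length 1

Answer: 1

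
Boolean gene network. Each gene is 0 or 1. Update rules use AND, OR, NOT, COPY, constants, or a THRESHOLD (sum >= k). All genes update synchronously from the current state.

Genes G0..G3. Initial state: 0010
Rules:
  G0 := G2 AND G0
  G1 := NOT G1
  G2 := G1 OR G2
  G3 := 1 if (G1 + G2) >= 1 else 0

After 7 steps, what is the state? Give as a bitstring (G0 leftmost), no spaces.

Step 1: G0=G2&G0=1&0=0 G1=NOT G1=NOT 0=1 G2=G1|G2=0|1=1 G3=(0+1>=1)=1 -> 0111
Step 2: G0=G2&G0=1&0=0 G1=NOT G1=NOT 1=0 G2=G1|G2=1|1=1 G3=(1+1>=1)=1 -> 0011
Step 3: G0=G2&G0=1&0=0 G1=NOT G1=NOT 0=1 G2=G1|G2=0|1=1 G3=(0+1>=1)=1 -> 0111
Step 4: G0=G2&G0=1&0=0 G1=NOT G1=NOT 1=0 G2=G1|G2=1|1=1 G3=(1+1>=1)=1 -> 0011
Step 5: G0=G2&G0=1&0=0 G1=NOT G1=NOT 0=1 G2=G1|G2=0|1=1 G3=(0+1>=1)=1 -> 0111
Step 6: G0=G2&G0=1&0=0 G1=NOT G1=NOT 1=0 G2=G1|G2=1|1=1 G3=(1+1>=1)=1 -> 0011
Step 7: G0=G2&G0=1&0=0 G1=NOT G1=NOT 0=1 G2=G1|G2=0|1=1 G3=(0+1>=1)=1 -> 0111

0111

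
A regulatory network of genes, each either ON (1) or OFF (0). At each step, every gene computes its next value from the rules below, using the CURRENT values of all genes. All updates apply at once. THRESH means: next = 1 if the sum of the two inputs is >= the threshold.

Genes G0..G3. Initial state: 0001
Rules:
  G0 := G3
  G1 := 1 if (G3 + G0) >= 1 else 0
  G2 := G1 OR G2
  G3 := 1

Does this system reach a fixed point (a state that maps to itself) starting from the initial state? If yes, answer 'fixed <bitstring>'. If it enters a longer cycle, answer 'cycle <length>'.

Step 0: 0001
Step 1: G0=G3=1 G1=(1+0>=1)=1 G2=G1|G2=0|0=0 G3=1(const) -> 1101
Step 2: G0=G3=1 G1=(1+1>=1)=1 G2=G1|G2=1|0=1 G3=1(const) -> 1111
Step 3: G0=G3=1 G1=(1+1>=1)=1 G2=G1|G2=1|1=1 G3=1(const) -> 1111
Fixed point reached at step 2: 1111

Answer: fixed 1111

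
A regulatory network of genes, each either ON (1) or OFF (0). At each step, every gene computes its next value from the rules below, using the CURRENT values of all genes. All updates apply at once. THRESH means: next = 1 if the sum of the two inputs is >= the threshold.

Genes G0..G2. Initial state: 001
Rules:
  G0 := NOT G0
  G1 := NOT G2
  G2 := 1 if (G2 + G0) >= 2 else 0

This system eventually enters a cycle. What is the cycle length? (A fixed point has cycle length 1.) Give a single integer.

Answer: 2

Derivation:
Step 0: 001
Step 1: G0=NOT G0=NOT 0=1 G1=NOT G2=NOT 1=0 G2=(1+0>=2)=0 -> 100
Step 2: G0=NOT G0=NOT 1=0 G1=NOT G2=NOT 0=1 G2=(0+1>=2)=0 -> 010
Step 3: G0=NOT G0=NOT 0=1 G1=NOT G2=NOT 0=1 G2=(0+0>=2)=0 -> 110
Step 4: G0=NOT G0=NOT 1=0 G1=NOT G2=NOT 0=1 G2=(0+1>=2)=0 -> 010
State from step 4 equals state from step 2 -> cycle length 2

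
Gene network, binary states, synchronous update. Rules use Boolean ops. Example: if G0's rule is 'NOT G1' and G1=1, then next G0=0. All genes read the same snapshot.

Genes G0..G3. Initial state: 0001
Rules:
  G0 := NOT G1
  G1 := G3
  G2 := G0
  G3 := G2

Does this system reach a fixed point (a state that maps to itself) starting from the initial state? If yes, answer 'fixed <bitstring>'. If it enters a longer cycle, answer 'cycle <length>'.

Answer: cycle 8

Derivation:
Step 0: 0001
Step 1: G0=NOT G1=NOT 0=1 G1=G3=1 G2=G0=0 G3=G2=0 -> 1100
Step 2: G0=NOT G1=NOT 1=0 G1=G3=0 G2=G0=1 G3=G2=0 -> 0010
Step 3: G0=NOT G1=NOT 0=1 G1=G3=0 G2=G0=0 G3=G2=1 -> 1001
Step 4: G0=NOT G1=NOT 0=1 G1=G3=1 G2=G0=1 G3=G2=0 -> 1110
Step 5: G0=NOT G1=NOT 1=0 G1=G3=0 G2=G0=1 G3=G2=1 -> 0011
Step 6: G0=NOT G1=NOT 0=1 G1=G3=1 G2=G0=0 G3=G2=1 -> 1101
Step 7: G0=NOT G1=NOT 1=0 G1=G3=1 G2=G0=1 G3=G2=0 -> 0110
Step 8: G0=NOT G1=NOT 1=0 G1=G3=0 G2=G0=0 G3=G2=1 -> 0001
Cycle of length 8 starting at step 0 -> no fixed point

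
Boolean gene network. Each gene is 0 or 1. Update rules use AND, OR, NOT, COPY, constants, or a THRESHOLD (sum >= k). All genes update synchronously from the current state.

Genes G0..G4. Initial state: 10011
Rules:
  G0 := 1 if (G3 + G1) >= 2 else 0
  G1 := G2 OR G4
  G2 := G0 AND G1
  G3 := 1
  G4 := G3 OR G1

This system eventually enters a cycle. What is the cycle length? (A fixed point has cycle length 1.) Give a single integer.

Step 0: 10011
Step 1: G0=(1+0>=2)=0 G1=G2|G4=0|1=1 G2=G0&G1=1&0=0 G3=1(const) G4=G3|G1=1|0=1 -> 01011
Step 2: G0=(1+1>=2)=1 G1=G2|G4=0|1=1 G2=G0&G1=0&1=0 G3=1(const) G4=G3|G1=1|1=1 -> 11011
Step 3: G0=(1+1>=2)=1 G1=G2|G4=0|1=1 G2=G0&G1=1&1=1 G3=1(const) G4=G3|G1=1|1=1 -> 11111
Step 4: G0=(1+1>=2)=1 G1=G2|G4=1|1=1 G2=G0&G1=1&1=1 G3=1(const) G4=G3|G1=1|1=1 -> 11111
State from step 4 equals state from step 3 -> cycle length 1

Answer: 1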